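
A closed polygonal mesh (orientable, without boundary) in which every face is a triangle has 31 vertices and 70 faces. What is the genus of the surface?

Every face is a triangle, so 2E = 3·70 = 210, giving E = 105.
χ = V − E + F = 31 − 105 + 70 = -4.
For a closed orientable surface χ = 2 − 2g, so g = (2 − (-4))/2 = 3.

3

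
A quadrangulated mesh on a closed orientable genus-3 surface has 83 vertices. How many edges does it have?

174

χ = 2 − 2·3 = -4, and every face is a square so 4F = 2E.
V − E + F = -4 with E = 4F/2 gives 83 − (4/2 − 1)·F = -4, so F = 87 and E = 174.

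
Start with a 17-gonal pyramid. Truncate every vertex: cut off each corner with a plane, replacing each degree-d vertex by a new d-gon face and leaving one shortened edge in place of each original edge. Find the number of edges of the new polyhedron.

The base solid has V = 18, E = 34, F = 18.
Truncation replaces each original edge-end by a new vertex, so V′ = 2E = 68.
Each original edge survives, and each old vertex of degree d contributes d new edges; summing degrees gives Σd = 2E, so E′ = E + 2E = 3E = 102.
Each original face survives and each original vertex becomes one new face: F′ = F + V = 36.

102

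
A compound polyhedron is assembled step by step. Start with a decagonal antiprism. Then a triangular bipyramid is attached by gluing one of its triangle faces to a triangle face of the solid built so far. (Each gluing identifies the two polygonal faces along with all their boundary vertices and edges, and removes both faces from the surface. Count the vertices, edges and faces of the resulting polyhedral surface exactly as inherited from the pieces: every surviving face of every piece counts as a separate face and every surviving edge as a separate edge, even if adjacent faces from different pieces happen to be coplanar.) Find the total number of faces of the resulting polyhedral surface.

A decagonal antiprism: V=20, E=40, F=22.
Attach a triangular bipyramid (V=5, E=9, F=6) along a 3-gon: merge 3 vertices and 3 edges, delete both glued faces → V=22, E=46, F=26.
Check: V − E + F = 22 − 46 + 26 = 2.

26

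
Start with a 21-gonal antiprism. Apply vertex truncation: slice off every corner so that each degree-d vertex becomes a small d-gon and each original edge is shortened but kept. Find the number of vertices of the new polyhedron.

168

The base solid has V = 42, E = 84, F = 44.
Truncation replaces each original edge-end by a new vertex, so V′ = 2E = 168.
Each original edge survives, and each old vertex of degree d contributes d new edges; summing degrees gives Σd = 2E, so E′ = E + 2E = 3E = 252.
Each original face survives and each original vertex becomes one new face: F′ = F + V = 86.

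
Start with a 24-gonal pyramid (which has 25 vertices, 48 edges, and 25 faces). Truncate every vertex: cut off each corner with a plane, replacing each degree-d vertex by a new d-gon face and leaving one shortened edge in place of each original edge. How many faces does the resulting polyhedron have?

Truncation replaces each original edge-end by a new vertex, so V′ = 2E = 96.
Each original edge survives, and each old vertex of degree d contributes d new edges; summing degrees gives Σd = 2E, so E′ = E + 2E = 3E = 144.
Each original face survives and each original vertex becomes one new face: F′ = F + V = 50.

50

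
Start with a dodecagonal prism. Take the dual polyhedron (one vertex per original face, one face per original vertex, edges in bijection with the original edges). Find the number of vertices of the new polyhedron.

14

The base solid has V = 24, E = 36, F = 14.
The dual swaps V and F and preserves E: V′ = F = 14, E′ = E = 36, F′ = V = 24.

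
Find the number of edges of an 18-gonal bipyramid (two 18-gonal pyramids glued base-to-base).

54

A bipyramid over an n-gon has 2n triangular faces and n + 2 vertices: V = 18 + 2 = 20, E = 3·18 = 54, F = 2·18 = 36.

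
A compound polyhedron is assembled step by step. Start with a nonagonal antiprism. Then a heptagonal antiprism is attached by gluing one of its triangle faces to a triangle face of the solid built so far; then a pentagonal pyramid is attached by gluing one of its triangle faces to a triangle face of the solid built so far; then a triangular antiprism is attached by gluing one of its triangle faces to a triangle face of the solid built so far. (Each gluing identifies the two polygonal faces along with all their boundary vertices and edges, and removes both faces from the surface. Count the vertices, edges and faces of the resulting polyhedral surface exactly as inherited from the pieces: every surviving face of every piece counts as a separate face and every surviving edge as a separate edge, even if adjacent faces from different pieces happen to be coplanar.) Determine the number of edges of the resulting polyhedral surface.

77

A nonagonal antiprism: V=18, E=36, F=20.
Attach a heptagonal antiprism (V=14, E=28, F=16) along a 3-gon: merge 3 vertices and 3 edges, delete both glued faces → V=29, E=61, F=34.
Attach a pentagonal pyramid (V=6, E=10, F=6) along a 3-gon: merge 3 vertices and 3 edges, delete both glued faces → V=32, E=68, F=38.
Attach a triangular antiprism (V=6, E=12, F=8) along a 3-gon: merge 3 vertices and 3 edges, delete both glued faces → V=35, E=77, F=44.
Check: V − E + F = 35 − 77 + 44 = 2.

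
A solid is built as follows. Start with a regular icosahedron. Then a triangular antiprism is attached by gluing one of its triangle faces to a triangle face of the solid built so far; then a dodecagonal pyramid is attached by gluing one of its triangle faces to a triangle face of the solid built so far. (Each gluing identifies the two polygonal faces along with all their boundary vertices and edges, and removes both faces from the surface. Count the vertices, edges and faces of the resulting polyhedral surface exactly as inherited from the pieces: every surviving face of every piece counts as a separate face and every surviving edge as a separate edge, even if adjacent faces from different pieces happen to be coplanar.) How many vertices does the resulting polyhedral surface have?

A regular icosahedron: V=12, E=30, F=20.
Attach a triangular antiprism (V=6, E=12, F=8) along a 3-gon: merge 3 vertices and 3 edges, delete both glued faces → V=15, E=39, F=26.
Attach a dodecagonal pyramid (V=13, E=24, F=13) along a 3-gon: merge 3 vertices and 3 edges, delete both glued faces → V=25, E=60, F=37.
Check: V − E + F = 25 − 60 + 37 = 2.

25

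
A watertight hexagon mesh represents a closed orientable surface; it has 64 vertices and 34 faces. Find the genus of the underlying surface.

3

Every face is a hexagon, so 2E = 6·34 = 204, giving E = 102.
χ = V − E + F = 64 − 102 + 34 = -4.
For a closed orientable surface χ = 2 − 2g, so g = (2 − (-4))/2 = 3.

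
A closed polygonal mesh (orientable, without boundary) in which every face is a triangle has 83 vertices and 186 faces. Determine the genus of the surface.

6

Every face is a triangle, so 2E = 3·186 = 558, giving E = 279.
χ = V − E + F = 83 − 279 + 186 = -10.
For a closed orientable surface χ = 2 − 2g, so g = (2 − (-10))/2 = 6.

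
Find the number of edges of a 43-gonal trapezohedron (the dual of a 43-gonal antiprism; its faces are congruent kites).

172

The n-trapezohedron (dual of the n-antiprism) has V = 2·43 + 2 = 88, E = 4·43 = 172, F = 2·43 = 86.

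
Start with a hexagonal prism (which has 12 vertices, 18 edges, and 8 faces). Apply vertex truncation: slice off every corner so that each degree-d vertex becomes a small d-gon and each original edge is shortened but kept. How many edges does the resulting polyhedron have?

Truncation replaces each original edge-end by a new vertex, so V′ = 2E = 36.
Each original edge survives, and each old vertex of degree d contributes d new edges; summing degrees gives Σd = 2E, so E′ = E + 2E = 3E = 54.
Each original face survives and each original vertex becomes one new face: F′ = F + V = 20.

54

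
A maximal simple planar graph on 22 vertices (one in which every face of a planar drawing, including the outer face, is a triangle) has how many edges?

60

In a plane triangulation 3F = 2E and V − E + F = 2, so E = 3V − 6 = 3·22 − 6 = 60.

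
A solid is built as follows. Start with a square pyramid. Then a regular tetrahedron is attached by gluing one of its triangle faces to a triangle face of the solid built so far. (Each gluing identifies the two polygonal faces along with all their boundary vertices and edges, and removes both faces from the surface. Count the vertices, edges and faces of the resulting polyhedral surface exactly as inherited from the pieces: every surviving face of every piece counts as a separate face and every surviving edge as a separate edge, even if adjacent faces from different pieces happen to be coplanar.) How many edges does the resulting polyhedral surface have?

11

A square pyramid: V=5, E=8, F=5.
Attach a regular tetrahedron (V=4, E=6, F=4) along a 3-gon: merge 3 vertices and 3 edges, delete both glued faces → V=6, E=11, F=7.
Check: V − E + F = 6 − 11 + 7 = 2.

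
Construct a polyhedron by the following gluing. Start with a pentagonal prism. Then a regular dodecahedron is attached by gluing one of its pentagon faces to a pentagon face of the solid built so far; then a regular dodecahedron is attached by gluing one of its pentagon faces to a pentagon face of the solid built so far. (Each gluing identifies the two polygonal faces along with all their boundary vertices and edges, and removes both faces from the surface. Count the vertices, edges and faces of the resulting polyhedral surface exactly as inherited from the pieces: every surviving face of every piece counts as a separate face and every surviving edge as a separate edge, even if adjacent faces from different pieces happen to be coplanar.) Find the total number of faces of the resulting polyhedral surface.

A pentagonal prism: V=10, E=15, F=7.
Attach a regular dodecahedron (V=20, E=30, F=12) along a 5-gon: merge 5 vertices and 5 edges, delete both glued faces → V=25, E=40, F=17.
Attach a regular dodecahedron (V=20, E=30, F=12) along a 5-gon: merge 5 vertices and 5 edges, delete both glued faces → V=40, E=65, F=27.
Check: V − E + F = 40 − 65 + 27 = 2.

27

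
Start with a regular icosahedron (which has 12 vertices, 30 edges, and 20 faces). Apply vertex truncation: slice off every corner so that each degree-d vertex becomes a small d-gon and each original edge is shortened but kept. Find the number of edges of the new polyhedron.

90

Truncation replaces each original edge-end by a new vertex, so V′ = 2E = 60.
Each original edge survives, and each old vertex of degree d contributes d new edges; summing degrees gives Σd = 2E, so E′ = E + 2E = 3E = 90.
Each original face survives and each original vertex becomes one new face: F′ = F + V = 32.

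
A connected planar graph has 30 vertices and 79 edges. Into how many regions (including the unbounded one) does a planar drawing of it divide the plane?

51

Euler's formula for a connected plane graph: V − E + F = 2, so F = 2 − 30 + 79 = 51.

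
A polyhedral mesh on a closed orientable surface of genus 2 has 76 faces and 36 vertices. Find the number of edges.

For a closed orientable surface of genus 2, χ = 2 − 2·2 = -2.
E = V + F − (-2) = 36 + 76 − (-2) = 114.

114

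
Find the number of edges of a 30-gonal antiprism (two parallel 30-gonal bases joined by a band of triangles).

120

An antiprism on an n-gon has two n-gon caps and 2n triangles: V = 2·30 = 60, E = 4·30 = 120, F = 2·30 + 2 = 62.
Check: V − E + F = 60 − 120 + 62 = 2.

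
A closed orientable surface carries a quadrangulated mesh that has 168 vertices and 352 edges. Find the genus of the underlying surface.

5

Every face is a square and each edge borders two faces, so 4F = 2·352, giving F = 176.
χ = V − E + F = 168 − 352 + 176 = -8.
For a closed orientable surface χ = 2 − 2g, so g = (2 − (-8))/2 = 5.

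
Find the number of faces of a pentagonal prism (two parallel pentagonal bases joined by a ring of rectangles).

A prism on an n-gon has two n-gon bases and n rectangular sides: V = 2·5 = 10, E = 3·5 = 15, F = 5 + 2 = 7.

7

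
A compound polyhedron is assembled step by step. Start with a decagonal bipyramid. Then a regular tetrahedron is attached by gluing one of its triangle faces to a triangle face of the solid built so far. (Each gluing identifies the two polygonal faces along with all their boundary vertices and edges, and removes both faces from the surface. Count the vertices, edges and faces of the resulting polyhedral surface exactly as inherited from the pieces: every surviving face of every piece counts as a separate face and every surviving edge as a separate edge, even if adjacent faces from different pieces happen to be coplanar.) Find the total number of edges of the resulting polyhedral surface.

33

A decagonal bipyramid: V=12, E=30, F=20.
Attach a regular tetrahedron (V=4, E=6, F=4) along a 3-gon: merge 3 vertices and 3 edges, delete both glued faces → V=13, E=33, F=22.
Check: V − E + F = 13 − 33 + 22 = 2.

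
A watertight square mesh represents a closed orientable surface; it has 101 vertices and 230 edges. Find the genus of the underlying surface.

Every face is a square and each edge borders two faces, so 4F = 2·230, giving F = 115.
χ = V − E + F = 101 − 230 + 115 = -14.
For a closed orientable surface χ = 2 − 2g, so g = (2 − (-14))/2 = 8.

8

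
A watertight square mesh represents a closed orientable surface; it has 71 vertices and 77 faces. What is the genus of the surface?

4

Every face is a square, so 2E = 4·77 = 308, giving E = 154.
χ = V − E + F = 71 − 154 + 77 = -6.
For a closed orientable surface χ = 2 − 2g, so g = (2 − (-6))/2 = 4.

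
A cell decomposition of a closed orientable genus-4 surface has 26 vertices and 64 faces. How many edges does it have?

96

For a closed orientable surface of genus 4, χ = 2 − 2·4 = -6.
E = V + F − (-6) = 26 + 64 − (-6) = 96.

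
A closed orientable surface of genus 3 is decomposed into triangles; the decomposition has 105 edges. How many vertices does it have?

χ = 2 − 2·3 = -4, and every face is a triangle so 3F = 2E.
F = 2E/3 = 70. Then V = -4 + E − F = -4 + 105 − 70 = 31.

31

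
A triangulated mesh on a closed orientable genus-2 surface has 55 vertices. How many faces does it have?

χ = 2 − 2·2 = -2, and every face is a triangle so 3F = 2E.
V − E + F = -2 with E = 3F/2 gives 55 − (3/2 − 1)·F = -2, so F = 114 and E = 171.

114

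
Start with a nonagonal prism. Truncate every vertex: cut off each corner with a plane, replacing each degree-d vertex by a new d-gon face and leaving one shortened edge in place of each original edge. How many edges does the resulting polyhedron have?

The base solid has V = 18, E = 27, F = 11.
Truncation replaces each original edge-end by a new vertex, so V′ = 2E = 54.
Each original edge survives, and each old vertex of degree d contributes d new edges; summing degrees gives Σd = 2E, so E′ = E + 2E = 3E = 81.
Each original face survives and each original vertex becomes one new face: F′ = F + V = 29.

81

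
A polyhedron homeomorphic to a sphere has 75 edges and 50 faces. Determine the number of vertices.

Here V − E + F = 2.
V = 2 + E − F = 2 + 75 − 50 = 27.

27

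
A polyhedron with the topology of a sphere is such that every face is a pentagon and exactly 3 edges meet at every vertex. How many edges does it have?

30

Each face has 5 edges and each edge borders two faces, so 2E = 5F.
Each vertex has degree 3, so 3V = 2E and hence V = 5F/3.
Euler: V − E + F = 2 ⇒ (5F/3) − (5F/2) + F = 2.
Multiply by 6: (10 − 15 + 6)F = 12, i.e. 1F = 12.
So F = 12, E = 5·12/2 = 30, V = 5·12/3 = 20.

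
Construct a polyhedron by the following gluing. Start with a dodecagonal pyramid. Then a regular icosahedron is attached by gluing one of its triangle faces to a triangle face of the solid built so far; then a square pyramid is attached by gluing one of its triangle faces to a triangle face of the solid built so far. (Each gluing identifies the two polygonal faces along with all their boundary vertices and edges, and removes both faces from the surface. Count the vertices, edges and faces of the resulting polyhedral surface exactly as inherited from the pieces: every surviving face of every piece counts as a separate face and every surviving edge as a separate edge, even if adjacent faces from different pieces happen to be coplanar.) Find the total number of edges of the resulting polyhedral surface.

A dodecagonal pyramid: V=13, E=24, F=13.
Attach a regular icosahedron (V=12, E=30, F=20) along a 3-gon: merge 3 vertices and 3 edges, delete both glued faces → V=22, E=51, F=31.
Attach a square pyramid (V=5, E=8, F=5) along a 3-gon: merge 3 vertices and 3 edges, delete both glued faces → V=24, E=56, F=34.
Check: V − E + F = 24 − 56 + 34 = 2.

56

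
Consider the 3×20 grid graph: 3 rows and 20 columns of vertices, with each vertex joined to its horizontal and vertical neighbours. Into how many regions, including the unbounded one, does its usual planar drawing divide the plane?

39

The grid has V = 3·20 = 60 vertices and E = 3·19 + 20·2 = 97 edges.
F = 2 − V + E = 2 − 60 + 97 = 39.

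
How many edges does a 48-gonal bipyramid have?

144

A bipyramid over an n-gon has 2n triangular faces and n + 2 vertices: V = 48 + 2 = 50, E = 3·48 = 144, F = 2·48 = 96.
Check: V − E + F = 50 − 144 + 96 = 2.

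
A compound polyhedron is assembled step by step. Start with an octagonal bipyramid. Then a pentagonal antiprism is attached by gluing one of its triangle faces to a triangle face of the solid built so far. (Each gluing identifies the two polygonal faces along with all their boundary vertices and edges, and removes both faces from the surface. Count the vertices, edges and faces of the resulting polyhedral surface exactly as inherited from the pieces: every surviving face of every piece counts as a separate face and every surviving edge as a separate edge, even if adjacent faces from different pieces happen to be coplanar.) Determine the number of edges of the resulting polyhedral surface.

41

An octagonal bipyramid: V=10, E=24, F=16.
Attach a pentagonal antiprism (V=10, E=20, F=12) along a 3-gon: merge 3 vertices and 3 edges, delete both glued faces → V=17, E=41, F=26.
Check: V − E + F = 17 − 41 + 26 = 2.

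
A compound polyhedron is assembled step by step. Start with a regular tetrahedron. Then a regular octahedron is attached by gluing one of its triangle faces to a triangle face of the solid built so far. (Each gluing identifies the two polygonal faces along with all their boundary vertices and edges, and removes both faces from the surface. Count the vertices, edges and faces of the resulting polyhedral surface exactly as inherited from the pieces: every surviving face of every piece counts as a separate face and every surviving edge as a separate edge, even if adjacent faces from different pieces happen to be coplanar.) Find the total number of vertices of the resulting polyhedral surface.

7

A regular tetrahedron: V=4, E=6, F=4.
Attach a regular octahedron (V=6, E=12, F=8) along a 3-gon: merge 3 vertices and 3 edges, delete both glued faces → V=7, E=15, F=10.
Check: V − E + F = 7 − 15 + 10 = 2.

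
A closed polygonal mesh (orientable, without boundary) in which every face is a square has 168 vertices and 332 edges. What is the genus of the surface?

Every face is a square and each edge borders two faces, so 4F = 2·332, giving F = 166.
χ = V − E + F = 168 − 332 + 166 = 2.
For a closed orientable surface χ = 2 − 2g, so g = (2 − (2))/2 = 0.

0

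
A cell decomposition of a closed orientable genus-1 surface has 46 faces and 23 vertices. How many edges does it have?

69

For a closed orientable surface of genus 1, χ = 2 − 2·1 = 0.
E = V + F − (0) = 23 + 46 − (0) = 69.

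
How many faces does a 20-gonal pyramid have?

A pyramid on an n-gon base has one n-gon and n triangles: V = 20 + 1 = 21, E = 2·20 = 40, F = 20 + 1 = 21.

21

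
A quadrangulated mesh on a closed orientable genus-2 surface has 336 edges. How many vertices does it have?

166

χ = 2 − 2·2 = -2, and every face is a square so 4F = 2E.
F = 2E/4 = 168. Then V = -2 + E − F = -2 + 336 − 168 = 166.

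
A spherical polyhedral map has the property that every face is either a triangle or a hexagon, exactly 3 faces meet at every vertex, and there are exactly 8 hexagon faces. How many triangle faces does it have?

4

Let x be the number of triangles; then F = 8 + x.
Edge–face incidences: 2E = 6·8 + 3·x = 48 + 3x.
Every vertex has degree 3, so 3V = 2E.
Euler: V − E + F = 2 ⇒ (2E)/3 − E + (8 + x) = 2.
Multiply by 6: 2·(2E) − 3·(2E) + 6·(8 + x) = 12, i.e. 48 + 6x − (48 + 3x) = 12.
Collecting terms: 3x = 12, so x = 4.
Then 2E = 48 + 3·4 = 60, so E = 30, V = 2E/3 = 20, F = 8 + 4 = 12.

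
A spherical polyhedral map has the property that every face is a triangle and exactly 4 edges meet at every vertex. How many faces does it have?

8

Each face has 3 edges and each edge borders two faces, so 2E = 3F.
Each vertex has degree 4, so 4V = 2E and hence V = 3F/4.
Euler: V − E + F = 2 ⇒ (3F/4) − (3F/2) + F = 2.
Multiply by 8: (6 − 12 + 8)F = 16, i.e. 2F = 16.
So F = 8, E = 3·8/2 = 12, V = 3·8/4 = 6.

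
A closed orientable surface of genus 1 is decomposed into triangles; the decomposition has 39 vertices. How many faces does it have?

χ = 2 − 2·1 = 0, and every face is a triangle so 3F = 2E.
V − E + F = 0 with E = 3F/2 gives 39 − (3/2 − 1)·F = 0, so F = 78 and E = 117.

78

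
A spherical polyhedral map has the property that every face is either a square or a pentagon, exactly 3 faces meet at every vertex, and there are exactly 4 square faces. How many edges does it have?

Let x be the number of pentagons; then F = 4 + x.
Edge–face incidences: 2E = 4·4 + 5·x = 16 + 5x.
Every vertex has degree 3, so 3V = 2E.
Euler: V − E + F = 2 ⇒ (2E)/3 − E + (4 + x) = 2.
Multiply by 6: 2·(2E) − 3·(2E) + 6·(4 + x) = 12, i.e. 24 + 6x − (16 + 5x) = 12.
Collecting terms: x + 8 = 12, so x = 4.
Then 2E = 16 + 5·4 = 36, so E = 18, V = 2E/3 = 12, F = 4 + 4 = 8.

18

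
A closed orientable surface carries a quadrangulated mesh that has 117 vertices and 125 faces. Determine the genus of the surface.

Every face is a square, so 2E = 4·125 = 500, giving E = 250.
χ = V − E + F = 117 − 250 + 125 = -8.
For a closed orientable surface χ = 2 − 2g, so g = (2 − (-8))/2 = 5.

5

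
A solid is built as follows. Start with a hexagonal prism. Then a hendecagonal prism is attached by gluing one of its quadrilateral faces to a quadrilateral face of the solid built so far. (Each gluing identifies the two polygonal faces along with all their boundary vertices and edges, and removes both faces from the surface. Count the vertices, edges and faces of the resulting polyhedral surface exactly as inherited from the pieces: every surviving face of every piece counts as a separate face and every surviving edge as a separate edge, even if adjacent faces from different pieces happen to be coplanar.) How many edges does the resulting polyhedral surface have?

A hexagonal prism: V=12, E=18, F=8.
Attach a hendecagonal prism (V=22, E=33, F=13) along a 4-gon: merge 4 vertices and 4 edges, delete both glued faces → V=30, E=47, F=19.
Check: V − E + F = 30 − 47 + 19 = 2.

47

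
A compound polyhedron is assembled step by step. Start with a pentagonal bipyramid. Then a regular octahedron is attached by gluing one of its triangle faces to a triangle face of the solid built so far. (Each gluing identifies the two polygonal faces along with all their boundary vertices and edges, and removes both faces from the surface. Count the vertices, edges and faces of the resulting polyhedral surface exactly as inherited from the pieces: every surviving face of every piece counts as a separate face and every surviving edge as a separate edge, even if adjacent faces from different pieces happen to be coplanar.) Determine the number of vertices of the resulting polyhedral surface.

A pentagonal bipyramid: V=7, E=15, F=10.
Attach a regular octahedron (V=6, E=12, F=8) along a 3-gon: merge 3 vertices and 3 edges, delete both glued faces → V=10, E=24, F=16.
Check: V − E + F = 10 − 24 + 16 = 2.

10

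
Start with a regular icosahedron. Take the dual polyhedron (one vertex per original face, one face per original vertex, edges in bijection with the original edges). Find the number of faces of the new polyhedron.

The base solid has V = 12, E = 30, F = 20.
The dual swaps V and F and preserves E: V′ = F = 20, E′ = E = 30, F′ = V = 12.

12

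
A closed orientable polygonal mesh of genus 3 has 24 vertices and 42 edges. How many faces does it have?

For a closed orientable surface of genus 3, χ = 2 − 2·3 = -4.
F = -4 − V + E = -4 − 24 + 42 = 14.

14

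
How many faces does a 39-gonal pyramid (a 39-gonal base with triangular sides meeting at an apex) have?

A pyramid on an n-gon base has one n-gon and n triangles: V = 39 + 1 = 40, E = 2·39 = 78, F = 39 + 1 = 40.

40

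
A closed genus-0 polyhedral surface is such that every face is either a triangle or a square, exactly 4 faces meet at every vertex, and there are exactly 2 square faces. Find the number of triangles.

Let x be the number of triangles; then F = 2 + x.
Edge–face incidences: 2E = 4·2 + 3·x = 8 + 3x.
Every vertex has degree 4, so 4V = 2E.
Euler: V − E + F = 2 ⇒ (2E)/4 − E + (2 + x) = 2.
Multiply by 8: 2·(2E) − 4·(2E) + 8·(2 + x) = 16, i.e. 16 + 8x − 2·(8 + 3x) = 16.
Collecting terms: 2x = 16, so x = 8.
Then 2E = 8 + 3·8 = 32, so E = 16, V = 2E/4 = 8, F = 2 + 8 = 10.

8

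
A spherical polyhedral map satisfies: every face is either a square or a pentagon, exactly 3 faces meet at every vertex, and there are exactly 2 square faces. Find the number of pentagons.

8

Let x be the number of pentagons; then F = 2 + x.
Edge–face incidences: 2E = 4·2 + 5·x = 8 + 5x.
Every vertex has degree 3, so 3V = 2E.
Euler: V − E + F = 2 ⇒ (2E)/3 − E + (2 + x) = 2.
Multiply by 6: 2·(2E) − 3·(2E) + 6·(2 + x) = 12, i.e. 12 + 6x − (8 + 5x) = 12.
Collecting terms: x + 4 = 12, so x = 8.
Then 2E = 8 + 5·8 = 48, so E = 24, V = 2E/3 = 16, F = 2 + 8 = 10.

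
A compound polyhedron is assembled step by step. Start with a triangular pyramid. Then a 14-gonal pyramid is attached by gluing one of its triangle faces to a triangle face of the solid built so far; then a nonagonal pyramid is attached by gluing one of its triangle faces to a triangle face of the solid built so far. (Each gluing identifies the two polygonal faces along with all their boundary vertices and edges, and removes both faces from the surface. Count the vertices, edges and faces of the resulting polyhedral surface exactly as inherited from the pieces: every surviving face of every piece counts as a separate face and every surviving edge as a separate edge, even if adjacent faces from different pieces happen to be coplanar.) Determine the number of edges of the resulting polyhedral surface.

46

A triangular pyramid: V=4, E=6, F=4.
Attach a 14-gonal pyramid (V=15, E=28, F=15) along a 3-gon: merge 3 vertices and 3 edges, delete both glued faces → V=16, E=31, F=17.
Attach a nonagonal pyramid (V=10, E=18, F=10) along a 3-gon: merge 3 vertices and 3 edges, delete both glued faces → V=23, E=46, F=25.
Check: V − E + F = 23 − 46 + 25 = 2.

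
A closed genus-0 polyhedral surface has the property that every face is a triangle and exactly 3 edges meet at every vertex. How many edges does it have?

6

Each face has 3 edges and each edge borders two faces, so 2E = 3F.
Each vertex has degree 3, so 3V = 2E and hence V = 3F/3.
Euler: V − E + F = 2 ⇒ (3F/3) − (3F/2) + F = 2.
Multiply by 6: (6 − 9 + 6)F = 12, i.e. 3F = 12.
So F = 4, E = 3·4/2 = 6, V = 3·4/3 = 4.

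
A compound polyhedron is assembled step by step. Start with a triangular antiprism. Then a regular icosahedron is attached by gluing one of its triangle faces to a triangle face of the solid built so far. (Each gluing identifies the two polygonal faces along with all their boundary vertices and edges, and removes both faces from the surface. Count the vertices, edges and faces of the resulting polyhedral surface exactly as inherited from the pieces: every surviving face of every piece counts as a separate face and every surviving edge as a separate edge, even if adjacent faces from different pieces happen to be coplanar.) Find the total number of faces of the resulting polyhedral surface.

26

A triangular antiprism: V=6, E=12, F=8.
Attach a regular icosahedron (V=12, E=30, F=20) along a 3-gon: merge 3 vertices and 3 edges, delete both glued faces → V=15, E=39, F=26.
Check: V − E + F = 15 − 39 + 26 = 2.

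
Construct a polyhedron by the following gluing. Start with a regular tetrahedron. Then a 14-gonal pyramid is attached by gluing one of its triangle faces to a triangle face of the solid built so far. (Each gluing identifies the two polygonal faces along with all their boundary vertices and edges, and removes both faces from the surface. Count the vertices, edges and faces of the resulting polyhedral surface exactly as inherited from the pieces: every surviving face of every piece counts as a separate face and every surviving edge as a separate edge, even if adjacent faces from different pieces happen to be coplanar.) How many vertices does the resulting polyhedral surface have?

16

A regular tetrahedron: V=4, E=6, F=4.
Attach a 14-gonal pyramid (V=15, E=28, F=15) along a 3-gon: merge 3 vertices and 3 edges, delete both glued faces → V=16, E=31, F=17.
Check: V − E + F = 16 − 31 + 17 = 2.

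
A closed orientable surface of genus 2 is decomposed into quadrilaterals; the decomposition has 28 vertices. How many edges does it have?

60

χ = 2 − 2·2 = -2, and every face is a square so 4F = 2E.
V − E + F = -2 with E = 4F/2 gives 28 − (4/2 − 1)·F = -2, so F = 30 and E = 60.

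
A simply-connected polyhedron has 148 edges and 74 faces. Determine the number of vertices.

76

Here V − E + F = 2.
V = 2 + E − F = 2 + 148 − 74 = 76.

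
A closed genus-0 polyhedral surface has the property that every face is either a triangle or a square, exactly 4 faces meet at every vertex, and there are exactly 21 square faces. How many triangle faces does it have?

8

Let x be the number of triangles; then F = 21 + x.
Edge–face incidences: 2E = 4·21 + 3·x = 84 + 3x.
Every vertex has degree 4, so 4V = 2E.
Euler: V − E + F = 2 ⇒ (2E)/4 − E + (21 + x) = 2.
Multiply by 8: 2·(2E) − 4·(2E) + 8·(21 + x) = 16, i.e. 168 + 8x − 2·(84 + 3x) = 16.
Collecting terms: 2x = 16, so x = 8.
Then 2E = 84 + 3·8 = 108, so E = 54, V = 2E/4 = 27, F = 21 + 8 = 29.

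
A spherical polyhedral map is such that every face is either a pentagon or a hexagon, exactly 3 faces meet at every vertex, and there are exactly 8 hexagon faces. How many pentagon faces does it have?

12

Let x be the number of pentagons; then F = 8 + x.
Edge–face incidences: 2E = 6·8 + 5·x = 48 + 5x.
Every vertex has degree 3, so 3V = 2E.
Euler: V − E + F = 2 ⇒ (2E)/3 − E + (8 + x) = 2.
Multiply by 6: 2·(2E) − 3·(2E) + 6·(8 + x) = 12, i.e. 48 + 6x − (48 + 5x) = 12.
Collecting terms: x = 12.
Then 2E = 48 + 5·12 = 108, so E = 54, V = 2E/3 = 36, F = 8 + 12 = 20.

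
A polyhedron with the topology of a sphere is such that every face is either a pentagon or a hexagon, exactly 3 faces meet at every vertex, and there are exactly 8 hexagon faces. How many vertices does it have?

36

Let x be the number of pentagons; then F = 8 + x.
Edge–face incidences: 2E = 6·8 + 5·x = 48 + 5x.
Every vertex has degree 3, so 3V = 2E.
Euler: V − E + F = 2 ⇒ (2E)/3 − E + (8 + x) = 2.
Multiply by 6: 2·(2E) − 3·(2E) + 6·(8 + x) = 12, i.e. 48 + 6x − (48 + 5x) = 12.
Collecting terms: x = 12.
Then 2E = 48 + 5·12 = 108, so E = 54, V = 2E/3 = 36, F = 8 + 12 = 20.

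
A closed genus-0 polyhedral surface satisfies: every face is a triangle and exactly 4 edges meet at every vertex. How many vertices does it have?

Each face has 3 edges and each edge borders two faces, so 2E = 3F.
Each vertex has degree 4, so 4V = 2E and hence V = 3F/4.
Euler: V − E + F = 2 ⇒ (3F/4) − (3F/2) + F = 2.
Multiply by 8: (6 − 12 + 8)F = 16, i.e. 2F = 16.
So F = 8, E = 3·8/2 = 12, V = 3·8/4 = 6.

6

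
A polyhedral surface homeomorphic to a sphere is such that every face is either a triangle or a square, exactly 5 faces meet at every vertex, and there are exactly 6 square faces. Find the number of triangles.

Let x be the number of triangles; then F = 6 + x.
Edge–face incidences: 2E = 4·6 + 3·x = 24 + 3x.
Every vertex has degree 5, so 5V = 2E.
Euler: V − E + F = 2 ⇒ (2E)/5 − E + (6 + x) = 2.
Multiply by 10: 2·(2E) − 5·(2E) + 10·(6 + x) = 20, i.e. 60 + 10x − 3·(24 + 3x) = 20.
Collecting terms: x − 12 = 20, so x = 32.
Then 2E = 24 + 3·32 = 120, so E = 60, V = 2E/5 = 24, F = 6 + 32 = 38.

32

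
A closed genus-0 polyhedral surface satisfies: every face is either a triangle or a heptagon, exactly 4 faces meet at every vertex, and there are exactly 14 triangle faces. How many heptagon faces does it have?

Let x be the number of heptagons; then F = 14 + x.
Edge–face incidences: 2E = 3·14 + 7·x = 42 + 7x.
Every vertex has degree 4, so 4V = 2E.
Euler: V − E + F = 2 ⇒ (2E)/4 − E + (14 + x) = 2.
Multiply by 8: 2·(2E) − 4·(2E) + 8·(14 + x) = 16, i.e. 112 + 8x − 2·(42 + 7x) = 16.
Collecting terms: −6x + 28 = 16, so −6x = −12, so x = 2.
Then 2E = 42 + 7·2 = 56, so E = 28, V = 2E/4 = 14, F = 14 + 2 = 16.

2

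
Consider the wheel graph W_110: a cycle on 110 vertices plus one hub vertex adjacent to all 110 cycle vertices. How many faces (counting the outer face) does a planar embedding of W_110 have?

111

W_110 has V = 110 + 1 = 111 vertices and E = 2·110 = 220 edges.
By Euler's formula F = 2 − V + E = 2 − 111 + 220 = 111.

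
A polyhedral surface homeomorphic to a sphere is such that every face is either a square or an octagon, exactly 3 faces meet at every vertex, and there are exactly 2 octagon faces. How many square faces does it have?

Let x be the number of squares; then F = 2 + x.
Edge–face incidences: 2E = 8·2 + 4·x = 16 + 4x.
Every vertex has degree 3, so 3V = 2E.
Euler: V − E + F = 2 ⇒ (2E)/3 − E + (2 + x) = 2.
Multiply by 6: 2·(2E) − 3·(2E) + 6·(2 + x) = 12, i.e. 12 + 6x − (16 + 4x) = 12.
Collecting terms: 2x − 4 = 12, so 2x = 16, so x = 8.
Then 2E = 16 + 4·8 = 48, so E = 24, V = 2E/3 = 16, F = 2 + 8 = 10.

8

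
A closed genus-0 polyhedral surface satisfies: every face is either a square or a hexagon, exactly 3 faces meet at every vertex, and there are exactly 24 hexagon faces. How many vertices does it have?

Let x be the number of squares; then F = 24 + x.
Edge–face incidences: 2E = 6·24 + 4·x = 144 + 4x.
Every vertex has degree 3, so 3V = 2E.
Euler: V − E + F = 2 ⇒ (2E)/3 − E + (24 + x) = 2.
Multiply by 6: 2·(2E) − 3·(2E) + 6·(24 + x) = 12, i.e. 144 + 6x − (144 + 4x) = 12.
Collecting terms: 2x = 12, so x = 6.
Then 2E = 144 + 4·6 = 168, so E = 84, V = 2E/3 = 56, F = 24 + 6 = 30.

56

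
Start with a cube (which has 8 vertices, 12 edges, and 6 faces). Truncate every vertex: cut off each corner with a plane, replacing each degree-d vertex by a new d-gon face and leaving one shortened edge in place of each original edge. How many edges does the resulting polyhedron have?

36

Truncation replaces each original edge-end by a new vertex, so V′ = 2E = 24.
Each original edge survives, and each old vertex of degree d contributes d new edges; summing degrees gives Σd = 2E, so E′ = E + 2E = 3E = 36.
Each original face survives and each original vertex becomes one new face: F′ = F + V = 14.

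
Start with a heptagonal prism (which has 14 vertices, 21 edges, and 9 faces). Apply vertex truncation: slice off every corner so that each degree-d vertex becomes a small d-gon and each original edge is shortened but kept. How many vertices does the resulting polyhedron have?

Truncation replaces each original edge-end by a new vertex, so V′ = 2E = 42.
Each original edge survives, and each old vertex of degree d contributes d new edges; summing degrees gives Σd = 2E, so E′ = E + 2E = 3E = 63.
Each original face survives and each original vertex becomes one new face: F′ = F + V = 23.

42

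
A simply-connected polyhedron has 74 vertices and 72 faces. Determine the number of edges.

Here V − E + F = 2.
E = V + F − (2) = 74 + 72 − (2) = 144.

144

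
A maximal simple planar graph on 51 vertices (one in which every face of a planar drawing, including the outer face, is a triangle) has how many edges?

147

In a plane triangulation 3F = 2E and V − E + F = 2, so E = 3V − 6 = 3·51 − 6 = 147.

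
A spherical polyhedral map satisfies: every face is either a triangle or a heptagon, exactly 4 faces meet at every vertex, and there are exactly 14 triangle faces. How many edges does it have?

28

Let x be the number of heptagons; then F = 14 + x.
Edge–face incidences: 2E = 3·14 + 7·x = 42 + 7x.
Every vertex has degree 4, so 4V = 2E.
Euler: V − E + F = 2 ⇒ (2E)/4 − E + (14 + x) = 2.
Multiply by 8: 2·(2E) − 4·(2E) + 8·(14 + x) = 16, i.e. 112 + 8x − 2·(42 + 7x) = 16.
Collecting terms: −6x + 28 = 16, so −6x = −12, so x = 2.
Then 2E = 42 + 7·2 = 56, so E = 28, V = 2E/4 = 14, F = 14 + 2 = 16.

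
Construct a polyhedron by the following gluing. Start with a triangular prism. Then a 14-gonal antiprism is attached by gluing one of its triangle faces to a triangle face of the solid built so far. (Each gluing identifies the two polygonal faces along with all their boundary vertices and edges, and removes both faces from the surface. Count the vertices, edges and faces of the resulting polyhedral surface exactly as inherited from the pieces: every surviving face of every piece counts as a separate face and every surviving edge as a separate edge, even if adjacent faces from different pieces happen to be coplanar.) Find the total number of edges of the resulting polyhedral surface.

62

A triangular prism: V=6, E=9, F=5.
Attach a 14-gonal antiprism (V=28, E=56, F=30) along a 3-gon: merge 3 vertices and 3 edges, delete both glued faces → V=31, E=62, F=33.
Check: V − E + F = 31 − 62 + 33 = 2.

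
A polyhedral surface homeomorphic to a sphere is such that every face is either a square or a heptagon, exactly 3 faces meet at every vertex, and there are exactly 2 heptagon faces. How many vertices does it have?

Let x be the number of squares; then F = 2 + x.
Edge–face incidences: 2E = 7·2 + 4·x = 14 + 4x.
Every vertex has degree 3, so 3V = 2E.
Euler: V − E + F = 2 ⇒ (2E)/3 − E + (2 + x) = 2.
Multiply by 6: 2·(2E) − 3·(2E) + 6·(2 + x) = 12, i.e. 12 + 6x − (14 + 4x) = 12.
Collecting terms: 2x − 2 = 12, so 2x = 14, so x = 7.
Then 2E = 14 + 4·7 = 42, so E = 21, V = 2E/3 = 14, F = 2 + 7 = 9.

14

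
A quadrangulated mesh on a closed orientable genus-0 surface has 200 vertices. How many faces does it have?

198

χ = 2 − 2·0 = 2, and every face is a square so 4F = 2E.
V − E + F = 2 with E = 4F/2 gives 200 − (4/2 − 1)·F = 2, so F = 198 and E = 396.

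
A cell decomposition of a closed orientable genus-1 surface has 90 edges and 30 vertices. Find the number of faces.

For a closed orientable surface of genus 1, χ = 2 − 2·1 = 0.
F = 0 − V + E = 0 − 30 + 90 = 60.

60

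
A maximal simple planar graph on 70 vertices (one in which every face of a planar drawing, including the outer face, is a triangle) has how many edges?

In a plane triangulation 3F = 2E and V − E + F = 2, so E = 3V − 6 = 3·70 − 6 = 204.

204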